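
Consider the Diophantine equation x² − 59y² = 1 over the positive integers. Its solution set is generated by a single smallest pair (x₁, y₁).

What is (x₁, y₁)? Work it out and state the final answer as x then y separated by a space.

d=59: √d = [7; 1,2,7,2,1,14] (ℓ=6, even), read p_5/q_5
i=0: a=7 ⇒ p=7, q=1
i=1: a=1 ⇒ p=8, q=1
i=2: a=2 ⇒ p=23, q=3
…
i=4: a=2 ⇒ p=361, q=47
i=5: a=1 ⇒ p=530, q=69
→ (530, 69).  Check: 530²=280900, 59·69²=280899, difference 1.

530 69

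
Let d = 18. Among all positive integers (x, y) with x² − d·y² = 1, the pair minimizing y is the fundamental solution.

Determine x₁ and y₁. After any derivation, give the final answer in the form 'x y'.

17 4

[4; 4,8] for √18; ℓ=2 ⇒ convergent index 1
a_0=4:  p_0=4·1+0=4,  q_0=4·0+1=1
a_1=4:  p_1=4·4+1=17,  q_1=4·1+0=4
→ (17, 4).  Check: 17²=289, 18·4²=288, difference 1.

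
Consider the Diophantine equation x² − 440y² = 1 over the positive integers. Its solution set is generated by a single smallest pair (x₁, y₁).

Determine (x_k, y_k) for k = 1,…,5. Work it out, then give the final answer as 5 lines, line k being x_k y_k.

21 1
881 42
36981 1763
1552321 74004
65160501 3106405

√440 → a₀=20, period (1,40); ℓ=2 even so k=1
step 0: (20, 1)  from 20·(1,0) + (0,1)
step 1: (21, 1)  from 1·(20,1) + (1,0)
fundamental: x₁=21, y₁=1  (since 441 − 440·1 = 1)
n=2: (21,1)∘(21,1) = (21·21+440·1·1, 21·1+1·21) = (881,42)
n=3: (881,42)∘(21,1) = (21·881+440·1·42, 21·42+1·881) = (36981,1763)
n=4: (36981,1763)∘(21,1) = (21·36981+440·1·1763, 21·1763+1·36981) = (1552321,74004)
n=5: (1552321,74004)∘(21,1) = (21·1552321+440·1·74004, 21·74004+1·1552321) = (65160501,3106405)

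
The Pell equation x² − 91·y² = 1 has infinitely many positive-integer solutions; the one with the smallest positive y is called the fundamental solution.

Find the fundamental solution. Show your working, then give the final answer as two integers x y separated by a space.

d=91: √d = [9; 1,1,5,1,5,1,1,18] (ℓ=8, even), read p_7/q_7
a_0=9:  p_0=9·1+0=9,  q_0=9·0+1=1
…
a_2=1:  p_2=1·10+9=19,  q_2=1·1+1=2
…
a_4=1:  p_4=1·105+19=124,  q_4=1·11+2=13
a_5=5:  p_5=5·124+105=725,  q_5=5·13+11=76
a_6=1:  p_6=1·725+124=849,  q_6=1·76+13=89
a_7=1:  p_7=1·849+725=1574,  q_7=1·89+76=165
→ (1574, 165).  Check: 1574²=2477476, 91·165²=2477475, difference 1.

1574 165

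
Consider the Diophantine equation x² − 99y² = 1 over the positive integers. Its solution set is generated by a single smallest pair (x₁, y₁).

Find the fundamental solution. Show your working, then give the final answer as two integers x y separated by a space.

[9; 1,18] for √99; ℓ=2 ⇒ convergent index 1
a_0=9:  p_0=9·1+0=9,  q_0=9·0+1=1
a_1=1:  p_1=1·9+1=10,  q_1=1·1+0=1
→ (10, 1).  Check: 10²=100, 99·1²=99, difference 1.

10 1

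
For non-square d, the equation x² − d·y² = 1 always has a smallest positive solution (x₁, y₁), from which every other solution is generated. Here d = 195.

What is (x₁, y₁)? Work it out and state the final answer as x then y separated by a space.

[13; 1,26] for √195; ℓ=2 ⇒ convergent index 1
i=0: a=13 ⇒ p=13, q=1
i=1: a=1 ⇒ p=14, q=1
→ (14, 1).  Check: 14²=196, 195·1²=195, difference 1.

14 1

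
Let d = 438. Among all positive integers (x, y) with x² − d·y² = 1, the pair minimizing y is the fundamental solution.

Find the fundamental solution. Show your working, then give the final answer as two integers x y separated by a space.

[20; 1,12,1,40] for √438; ℓ=4 ⇒ convergent index 3
i=0: a=20 ⇒ p=20, q=1
…
i=2: a=12 ⇒ p=272, q=13
i=3: a=1 ⇒ p=293, q=14
→ (293, 14).  Check: 293²=85849, 438·14²=85848, difference 1.

293 14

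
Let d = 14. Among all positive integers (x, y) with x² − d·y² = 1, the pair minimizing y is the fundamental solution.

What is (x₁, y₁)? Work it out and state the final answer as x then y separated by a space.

[3; 1,2,1,6] for √14; ℓ=4 ⇒ convergent index 3
step 0: (3, 1)  from 3·(1,0) + (0,1)
step 1: (4, 1)  from 1·(3,1) + (1,0)
step 2: (11, 3)  from 2·(4,1) + (3,1)
step 3: (15, 4)  from 1·(11,3) + (4,1)
→ (15, 4).  Check: 15²=225, 14·4²=224, difference 1.

15 4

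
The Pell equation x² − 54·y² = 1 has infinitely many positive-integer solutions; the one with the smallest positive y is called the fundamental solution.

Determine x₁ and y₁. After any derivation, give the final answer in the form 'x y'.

[7; 2,1,6,1,2,14] for √54; ℓ=6 ⇒ convergent index 5
step 0: (7, 1)  from 7·(1,0) + (0,1)
step 1: (15, 2)  from 2·(7,1) + (1,0)
step 2: (22, 3)  from 1·(15,2) + (7,1)
step 3: (147, 20)  from 6·(22,3) + (15,2)
step 4: (169, 23)  from 1·(147,20) + (22,3)
step 5: (485, 66)  from 2·(169,23) + (147,20)
(x₁, y₁) = (485, 66);  485² − 54·66² = 1 ✓

485 66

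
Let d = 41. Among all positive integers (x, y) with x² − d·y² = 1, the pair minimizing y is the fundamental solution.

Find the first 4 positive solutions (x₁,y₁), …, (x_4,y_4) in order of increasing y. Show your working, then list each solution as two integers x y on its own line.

2049 320
8396801 1311360
34410088449 5373952960
141012534067201 22022457918720

√41 = [6; 2,2,12, …], period ℓ=3 (odd) → k=5
i=0: a=6 ⇒ p=6, q=1
i=1: a=2 ⇒ p=13, q=2
i=2: a=2 ⇒ p=32, q=5
i=3: a=12 ⇒ p=397, q=62
i=4: a=2 ⇒ p=826, q=129
i=5: a=2 ⇒ p=2049, q=320
→ (2049, 320).  Check: 2049²=4198401, 41·320²=4198400, difference 1.
(x_2, y_2) = (2049·2049 + 41·320·320, 2049·320 + 320·2049) = (8396801, 1311360)
(x_3, y_3) = (2049·8396801 + 41·320·1311360, 2049·1311360 + 320·8396801) = (34410088449, 5373952960)
(x_4, y_4) = (2049·34410088449 + 41·320·5373952960, 2049·5373952960 + 320·34410088449) = (141012534067201, 22022457918720)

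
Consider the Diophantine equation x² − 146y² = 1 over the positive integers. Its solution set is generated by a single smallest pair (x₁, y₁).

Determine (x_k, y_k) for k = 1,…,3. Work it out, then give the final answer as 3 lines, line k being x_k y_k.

145 12
42049 3480
12194065 1009188

√146 = [12; 12,24, …], period ℓ=2 (even) → k=1
k=0  a_k=12  p_k/q_k = 12/1
k=1  a_k=12  p_k/q_k = 145/12
fundamental: x₁=145, y₁=12  (since 21025 − 146·144 = 1)
(x_2, y_2) = (145·145 + 146·12·12, 145·12 + 12·145) = (42049, 3480)
(x_3, y_3) = (145·42049 + 146·12·3480, 145·3480 + 12·42049) = (12194065, 1009188)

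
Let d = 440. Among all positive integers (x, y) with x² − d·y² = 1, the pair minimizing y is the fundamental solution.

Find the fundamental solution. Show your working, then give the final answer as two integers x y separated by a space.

√440 → a₀=20, period (1,40); ℓ=2 even so k=1
step 0: (20, 1)  from 20·(1,0) + (0,1)
step 1: (21, 1)  from 1·(20,1) + (1,0)
fundamental: x₁=21, y₁=1  (since 441 − 440·1 = 1)

21 1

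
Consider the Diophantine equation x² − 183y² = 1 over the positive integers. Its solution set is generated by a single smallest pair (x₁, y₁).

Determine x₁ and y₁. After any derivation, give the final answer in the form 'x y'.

√183 = [13; 1,1,8,1,1,26, …], period ℓ=6 (even) → k=5
i=0: a=13 ⇒ p=13, q=1
i=1: a=1 ⇒ p=14, q=1
i=2: a=1 ⇒ p=27, q=2
…
i=4: a=1 ⇒ p=257, q=19
i=5: a=1 ⇒ p=487, q=36
→ (487, 36).  Check: 487²=237169, 183·36²=237168, difference 1.

487 36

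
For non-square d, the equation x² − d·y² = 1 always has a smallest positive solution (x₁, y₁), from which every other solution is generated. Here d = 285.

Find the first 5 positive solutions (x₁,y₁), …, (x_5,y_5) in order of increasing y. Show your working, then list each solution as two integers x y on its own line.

2431 144
11819521 700128
57466508671 3404022192
279402153338881 16550355197376
1358453212067130751 80467823565619920

d=285: √d = [16; 1,7,2,7,1,32] (ℓ=6, even), read p_5/q_5
k=0  a_k=16  p_k/q_k = 16/1
…
k=2  a_k=7  p_k/q_k = 135/8
…
k=4  a_k=7  p_k/q_k = 2144/127
k=5  a_k=1  p_k/q_k = 2431/144
fundamental: x₁=2431, y₁=144  (since 5909761 − 285·20736 = 1)
(2431+144√285)^2 = 11819521 + 700128√285
(2431+144√285)^3 = 57466508671 + 3404022192√285
(2431+144√285)^4 = 279402153338881 + 16550355197376√285
(2431+144√285)^5 = 1358453212067130751 + 80467823565619920√285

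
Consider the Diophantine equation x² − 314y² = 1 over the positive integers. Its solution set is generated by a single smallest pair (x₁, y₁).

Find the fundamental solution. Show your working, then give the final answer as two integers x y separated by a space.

[17; 1,2,1,1,2,1,34] for √314; ℓ=7 ⇒ convergent index 13
k=0  a_k=17  p_k/q_k = 17/1
…
k=3  a_k=1  p_k/q_k = 71/4
…
k=7  a_k=34  p_k/q_k = 15381/868
k=8  a_k=1  p_k/q_k = 15824/893
k=9  a_k=2  p_k/q_k = 47029/2654
…
k=12  a_k=2  p_k/q_k = 282617/15949
k=13  a_k=1  p_k/q_k = 392499/22150
→ (392499, 22150).  Check: 392499²=154055465001, 314·22150²=154055465000, difference 1.

392499 22150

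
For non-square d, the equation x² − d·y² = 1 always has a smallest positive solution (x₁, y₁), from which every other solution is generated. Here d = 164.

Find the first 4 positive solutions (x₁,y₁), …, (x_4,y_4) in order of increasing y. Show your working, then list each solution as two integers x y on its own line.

2049 160
8396801 655680
34410088449 2686976480
141012534067201 11011228959360

d=164: √d = [12; 1,4,6,4,1,24] (ℓ=6, even), read p_5/q_5
step 0: (12, 1)  from 12·(1,0) + (0,1)
…
step 2: (64, 5)  from 4·(13,1) + (12,1)
…
step 4: (1652, 129)  from 4·(397,31) + (64,5)
step 5: (2049, 160)  from 1·(1652,129) + (397,31)
(x₁, y₁) = (2049, 160);  2049² − 164·160² = 1 ✓
n=2: (2049,160)∘(2049,160) = (2049·2049+164·160·160, 2049·160+160·2049) = (8396801,655680)
n=3: (8396801,655680)∘(2049,160) = (2049·8396801+164·160·655680, 2049·655680+160·8396801) = (34410088449,2686976480)
n=4: (34410088449,2686976480)∘(2049,160) = (2049·34410088449+164·160·2686976480, 2049·2686976480+160·34410088449) = (141012534067201,11011228959360)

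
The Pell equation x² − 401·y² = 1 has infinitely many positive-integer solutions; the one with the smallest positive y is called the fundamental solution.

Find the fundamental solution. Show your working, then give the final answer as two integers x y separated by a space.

801 40

√401 → a₀=20, period (40); ℓ=1 odd so k=1
i=0: a=20 ⇒ p=20, q=1
i=1: a=40 ⇒ p=801, q=40
(x₁, y₁) = (801, 40);  801² − 401·40² = 1 ✓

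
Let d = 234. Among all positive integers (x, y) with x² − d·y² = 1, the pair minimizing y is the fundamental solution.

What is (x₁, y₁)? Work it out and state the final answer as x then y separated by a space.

d=234: √d = [15; 3,2,1,2,1,2,3,30] (ℓ=8, even), read p_7/q_7
a_0=15:  p_0=15·1+0=15,  q_0=15·0+1=1
a_1=3:  p_1=3·15+1=46,  q_1=3·1+0=3
a_2=2:  p_2=2·46+15=107,  q_2=2·3+1=7
a_3=1:  p_3=1·107+46=153,  q_3=1·7+3=10
…
a_5=1:  p_5=1·413+153=566,  q_5=1·27+10=37
a_6=2:  p_6=2·566+413=1545,  q_6=2·37+27=101
a_7=3:  p_7=3·1545+566=5201,  q_7=3·101+37=340
fundamental: x₁=5201, y₁=340  (since 27050401 − 234·115600 = 1)

5201 340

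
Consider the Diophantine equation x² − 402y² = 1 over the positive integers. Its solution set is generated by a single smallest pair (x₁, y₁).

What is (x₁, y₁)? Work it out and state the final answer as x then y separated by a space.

401 20

√402 → a₀=20, period (20,40); ℓ=2 even so k=1
i=0: a=20 ⇒ p=20, q=1
i=1: a=20 ⇒ p=401, q=20
→ (401, 20).  Check: 401²=160801, 402·20²=160800, difference 1.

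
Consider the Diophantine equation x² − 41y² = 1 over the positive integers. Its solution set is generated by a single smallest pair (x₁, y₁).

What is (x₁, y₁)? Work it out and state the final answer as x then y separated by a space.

2049 320

d=41: √d = [6; 2,2,12] (ℓ=3, odd), read p_5/q_5
i=0: a=6 ⇒ p=6, q=1
i=1: a=2 ⇒ p=13, q=2
i=2: a=2 ⇒ p=32, q=5
i=3: a=12 ⇒ p=397, q=62
i=4: a=2 ⇒ p=826, q=129
i=5: a=2 ⇒ p=2049, q=320
fundamental: x₁=2049, y₁=320  (since 4198401 − 41·102400 = 1)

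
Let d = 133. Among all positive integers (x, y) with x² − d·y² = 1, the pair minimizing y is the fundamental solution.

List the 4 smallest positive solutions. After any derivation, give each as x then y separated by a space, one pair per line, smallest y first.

2588599 224460
13401689565601 1162073863080
69383200415647777399 6016286479789825380
359210566425477440164982401 31147506330593762303822160

√133 → a₀=11, period (1,1,7,5,1,…,1,1,22); ℓ=16 even so k=15
a_0=11:  p_0=11·1+0=11,  q_0=11·0+1=1
…
a_4=5:  p_4=5·173+23=888,  q_4=5·15+2=77
a_5=1:  p_5=1·888+173=1061,  q_5=1·77+15=92
…
a_7=1:  p_7=1·1949+1061=3010,  q_7=1·169+92=261
…
a_10=1:  p_10=1·10979+7969=18948,  q_10=1·952+691=1643
a_11=1:  p_11=1·18948+10979=29927,  q_11=1·1643+952=2595
…
a_13=7:  p_13=7·168583+29927=1210008,  q_13=7·14618+2595=104921
a_14=1:  p_14=1·1210008+168583=1378591,  q_14=1·104921+14618=119539
a_15=1:  p_15=1·1378591+1210008=2588599,  q_15=1·119539+104921=224460
(x₁, y₁) = (2588599, 224460);  2588599² − 133·224460² = 1 ✓
(x_2, y_2) = (2588599·2588599 + 133·224460·224460, 2588599·224460 + 224460·2588599) = (13401689565601, 1162073863080)
(x_3, y_3) = (2588599·13401689565601 + 133·224460·1162073863080, 2588599·1162073863080 + 224460·13401689565601) = (69383200415647777399, 6016286479789825380)
(x_4, y_4) = (2588599·69383200415647777399 + 133·224460·6016286479789825380, 2588599·6016286479789825380 + 224460·69383200415647777399) = (359210566425477440164982401, 31147506330593762303822160)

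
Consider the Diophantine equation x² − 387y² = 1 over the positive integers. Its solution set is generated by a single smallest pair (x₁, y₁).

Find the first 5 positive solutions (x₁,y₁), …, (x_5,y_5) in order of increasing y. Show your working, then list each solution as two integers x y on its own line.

√387 = [19; 1,2,19,2,1,38, …], period ℓ=6 (even) → k=5
k=0  a_k=19  p_k/q_k = 19/1
…
k=2  a_k=2  p_k/q_k = 59/3
k=3  a_k=19  p_k/q_k = 1141/58
k=4  a_k=2  p_k/q_k = 2341/119
k=5  a_k=1  p_k/q_k = 3482/177
(x₁, y₁) = (3482, 177);  3482² − 387·177² = 1 ✓
(3482+177√387)^2 = 24248647 + 1232628√387
(3482+177√387)^3 = 168867574226 + 8584021215√387
(3482+177√387)^4 = 1175993762661217 + 59779122508632√387
(3482+177√387)^5 = 8189620394305140962 + 416301800566092033√387

3482 177
24248647 1232628
168867574226 8584021215
1175993762661217 59779122508632
8189620394305140962 416301800566092033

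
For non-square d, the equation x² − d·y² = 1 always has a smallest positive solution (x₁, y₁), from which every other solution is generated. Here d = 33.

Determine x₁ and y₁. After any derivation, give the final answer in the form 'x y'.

23 4

[5; 1,2,1,10] for √33; ℓ=4 ⇒ convergent index 3
i=0: a=5 ⇒ p=5, q=1
i=1: a=1 ⇒ p=6, q=1
i=2: a=2 ⇒ p=17, q=3
i=3: a=1 ⇒ p=23, q=4
→ (23, 4).  Check: 23²=529, 33·4²=528, difference 1.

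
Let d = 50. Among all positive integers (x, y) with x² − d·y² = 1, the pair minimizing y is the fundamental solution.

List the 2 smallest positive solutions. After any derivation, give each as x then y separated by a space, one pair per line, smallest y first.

d=50: √d = [7; 14] (ℓ=1, odd), read p_1/q_1
i=0: a=7 ⇒ p=7, q=1
i=1: a=14 ⇒ p=99, q=14
fundamental: x₁=99, y₁=14  (since 9801 − 50·196 = 1)
(99+14√50)^2 = 19601 + 2772√50

99 14
19601 2772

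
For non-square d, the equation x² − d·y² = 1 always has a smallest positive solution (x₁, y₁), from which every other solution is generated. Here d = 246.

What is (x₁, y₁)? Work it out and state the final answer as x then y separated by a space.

d=246: √d = [15; 1,2,5,1,14,1,5,2,1,30] (ℓ=10, even), read p_9/q_9
i=0: a=15 ⇒ p=15, q=1
…
i=4: a=1 ⇒ p=298, q=19
…
i=7: a=5 ⇒ p=28028, q=1787
i=8: a=2 ⇒ p=60777, q=3875
i=9: a=1 ⇒ p=88805, q=5662
fundamental: x₁=88805, y₁=5662  (since 7886328025 − 246·32058244 = 1)

88805 5662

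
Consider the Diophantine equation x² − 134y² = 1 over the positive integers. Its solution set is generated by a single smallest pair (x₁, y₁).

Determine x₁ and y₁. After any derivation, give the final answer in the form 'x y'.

√134 = [11; 1,1,2,1,3,…,1,1,22, …], period ℓ=14 (even) → k=13
a_0=11:  p_0=11·1+0=11,  q_0=11·0+1=1
a_1=1:  p_1=1·11+1=12,  q_1=1·1+0=1
…
a_6=1:  p_6=1·301+81=382,  q_6=1·26+7=33
a_7=10:  p_7=10·382+301=4121,  q_7=10·33+26=356
…
a_10=1:  p_10=1·17630+4503=22133,  q_10=1·1523+389=1912
a_11=2:  p_11=2·22133+17630=61896,  q_11=2·1912+1523=5347
a_12=1:  p_12=1·61896+22133=84029,  q_12=1·5347+1912=7259
a_13=1:  p_13=1·84029+61896=145925,  q_13=1·7259+5347=12606
fundamental: x₁=145925, y₁=12606  (since 21294105625 − 134·158911236 = 1)

145925 12606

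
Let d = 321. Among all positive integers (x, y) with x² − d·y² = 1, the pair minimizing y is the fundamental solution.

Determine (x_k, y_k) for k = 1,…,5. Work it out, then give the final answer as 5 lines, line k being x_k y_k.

215 12
92449 5160
39752855 2218788
17093635201 954073680
7350223383575 410249463612

√321 → a₀=17, period (1,10,1,34); ℓ=4 even so k=3
i=0: a=17 ⇒ p=17, q=1
…
i=2: a=10 ⇒ p=197, q=11
i=3: a=1 ⇒ p=215, q=12
(x₁, y₁) = (215, 12);  215² − 321·12² = 1 ✓
n=2: (215,12)∘(215,12) = (215·215+321·12·12, 215·12+12·215) = (92449,5160)
n=3: (92449,5160)∘(215,12) = (215·92449+321·12·5160, 215·5160+12·92449) = (39752855,2218788)
n=4: (39752855,2218788)∘(215,12) = (215·39752855+321·12·2218788, 215·2218788+12·39752855) = (17093635201,954073680)
n=5: (17093635201,954073680)∘(215,12) = (215·17093635201+321·12·954073680, 215·954073680+12·17093635201) = (7350223383575,410249463612)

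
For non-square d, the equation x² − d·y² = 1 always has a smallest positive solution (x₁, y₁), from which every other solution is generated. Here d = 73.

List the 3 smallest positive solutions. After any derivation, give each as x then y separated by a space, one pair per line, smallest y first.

√73 = [8; 1,1,5,5,1,1,16, …], period ℓ=7 (odd) → k=13
i=0: a=8 ⇒ p=8, q=1
i=1: a=1 ⇒ p=9, q=1
i=2: a=1 ⇒ p=17, q=2
i=3: a=5 ⇒ p=94, q=11
i=4: a=5 ⇒ p=487, q=57
…
i=7: a=16 ⇒ p=17669, q=2068
i=8: a=1 ⇒ p=18737, q=2193
i=9: a=1 ⇒ p=36406, q=4261
i=10: a=5 ⇒ p=200767, q=23498
…
i=12: a=1 ⇒ p=1241008, q=145249
i=13: a=1 ⇒ p=2281249, q=267000
→ (2281249, 267000).  Check: 2281249²=5204097000001, 73·267000²=5204097000000, difference 1.
(x_2, y_2) = (2281249·2281249 + 73·267000·267000, 2281249·267000 + 267000·2281249) = (10408194000001, 1218186966000)
(x_3, y_3) = (2281249·10408194000001 + 73·267000·1218186966000, 2281249·1218186966000 + 267000·10408194000001) = (47487364308614281249, 5557975596000801000)

2281249 267000
10408194000001 1218186966000
47487364308614281249 5557975596000801000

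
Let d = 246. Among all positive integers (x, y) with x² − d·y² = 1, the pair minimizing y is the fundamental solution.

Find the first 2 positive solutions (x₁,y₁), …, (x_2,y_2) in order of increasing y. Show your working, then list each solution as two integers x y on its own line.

88805 5662
15772656049 1005627820

√246 = [15; 1,2,5,1,14,1,5,2,1,30, …], period ℓ=10 (even) → k=9
a_0=15:  p_0=15·1+0=15,  q_0=15·0+1=1
a_1=1:  p_1=1·15+1=16,  q_1=1·1+0=1
a_2=2:  p_2=2·16+15=47,  q_2=2·1+1=3
…
a_4=1:  p_4=1·251+47=298,  q_4=1·16+3=19
a_5=14:  p_5=14·298+251=4423,  q_5=14·19+16=282
a_6=1:  p_6=1·4423+298=4721,  q_6=1·282+19=301
…
a_8=2:  p_8=2·28028+4721=60777,  q_8=2·1787+301=3875
a_9=1:  p_9=1·60777+28028=88805,  q_9=1·3875+1787=5662
fundamental: x₁=88805, y₁=5662  (since 7886328025 − 246·32058244 = 1)
k=2:  x_2 = 88805·88805+246·5662·5662 = 15772656049,  y_2 = 88805·5662+5662·88805 = 1005627820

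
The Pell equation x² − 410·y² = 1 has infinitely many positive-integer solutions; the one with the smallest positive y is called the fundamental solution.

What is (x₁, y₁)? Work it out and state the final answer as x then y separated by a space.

√410 = [20; 4,40, …], period ℓ=2 (even) → k=1
k=0  a_k=20  p_k/q_k = 20/1
k=1  a_k=4  p_k/q_k = 81/4
fundamental: x₁=81, y₁=4  (since 6561 − 410·16 = 1)

81 4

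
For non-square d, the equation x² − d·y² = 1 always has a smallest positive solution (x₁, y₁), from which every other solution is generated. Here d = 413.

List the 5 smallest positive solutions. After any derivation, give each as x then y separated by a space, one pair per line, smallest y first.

113399 5580
25718666401 1265532840
5832942102300599 287020317040740
1322899602891852585601 65095633862940217680
300030984130833440606834999 14763559568560095172347900

√413 → a₀=20, period (3,9,1,4,1,9,3,40); ℓ=8 even so k=7
a_0=20:  p_0=20·1+0=20,  q_0=20·0+1=1
…
a_4=4:  p_4=4·630+569=3089,  q_4=4·31+28=152
a_5=1:  p_5=1·3089+630=3719,  q_5=1·152+31=183
a_6=9:  p_6=9·3719+3089=36560,  q_6=9·183+152=1799
a_7=3:  p_7=3·36560+3719=113399,  q_7=3·1799+183=5580
→ (113399, 5580).  Check: 113399²=12859333201, 413·5580²=12859333200, difference 1.
(113399+5580√413)^2 = 25718666401 + 1265532840√413
(113399+5580√413)^3 = 5832942102300599 + 287020317040740√413
(113399+5580√413)^4 = 1322899602891852585601 + 65095633862940217680√413
(113399+5580√413)^5 = 300030984130833440606834999 + 14763559568560095172347900√413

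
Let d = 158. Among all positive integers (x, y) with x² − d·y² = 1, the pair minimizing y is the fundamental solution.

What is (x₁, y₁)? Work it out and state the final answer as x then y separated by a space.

7743 616

√158 = [12; 1,1,3,12,3,1,1,24, …], period ℓ=8 (even) → k=7
step 0: (12, 1)  from 12·(1,0) + (0,1)
step 1: (13, 1)  from 1·(12,1) + (1,0)
…
step 3: (88, 7)  from 3·(25,2) + (13,1)
…
step 6: (4412, 351)  from 1·(3331,265) + (1081,86)
step 7: (7743, 616)  from 1·(4412,351) + (3331,265)
fundamental: x₁=7743, y₁=616  (since 59954049 − 158·379456 = 1)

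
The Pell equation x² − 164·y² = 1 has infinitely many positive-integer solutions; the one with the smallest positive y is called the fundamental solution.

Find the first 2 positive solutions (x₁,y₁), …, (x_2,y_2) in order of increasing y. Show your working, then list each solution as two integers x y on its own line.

√164 = [12; 1,4,6,4,1,24, …], period ℓ=6 (even) → k=5
step 0: (12, 1)  from 12·(1,0) + (0,1)
…
step 4: (1652, 129)  from 4·(397,31) + (64,5)
step 5: (2049, 160)  from 1·(1652,129) + (397,31)
→ (2049, 160).  Check: 2049²=4198401, 164·160²=4198400, difference 1.
(x_2, y_2) = (2049·2049 + 164·160·160, 2049·160 + 160·2049) = (8396801, 655680)

2049 160
8396801 655680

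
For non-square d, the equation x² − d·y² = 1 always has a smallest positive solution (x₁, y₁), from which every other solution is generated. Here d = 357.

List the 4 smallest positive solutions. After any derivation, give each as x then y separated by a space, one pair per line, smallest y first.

[18; 1,8,2,8,1,36] for √357; ℓ=6 ⇒ convergent index 5
step 0: (18, 1)  from 18·(1,0) + (0,1)
…
step 3: (359, 19)  from 2·(170,9) + (19,1)
step 4: (3042, 161)  from 8·(359,19) + (170,9)
step 5: (3401, 180)  from 1·(3042,161) + (359,19)
→ (3401, 180).  Check: 3401²=11566801, 357·180²=11566800, difference 1.
n=2: (3401,180)∘(3401,180) = (3401·3401+357·180·180, 3401·180+180·3401) = (23133601,1224360)
n=3: (23133601,1224360)∘(3401,180) = (3401·23133601+357·180·1224360, 3401·1224360+180·23133601) = (157354750601,8328096540)
n=4: (157354750601,8328096540)∘(3401,180) = (3401·157354750601+357·180·8328096540, 3401·8328096540+180·157354750601) = (1070326990454401,56647711440720)

3401 180
23133601 1224360
157354750601 8328096540
1070326990454401 56647711440720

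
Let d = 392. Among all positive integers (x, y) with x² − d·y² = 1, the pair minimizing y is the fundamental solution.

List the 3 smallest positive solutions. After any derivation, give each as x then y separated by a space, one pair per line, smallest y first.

99 5
19601 990
3880899 196015

√392 = [19; 1,3,1,38, …], period ℓ=4 (even) → k=3
i=0: a=19 ⇒ p=19, q=1
i=1: a=1 ⇒ p=20, q=1
i=2: a=3 ⇒ p=79, q=4
i=3: a=1 ⇒ p=99, q=5
(x₁, y₁) = (99, 5);  99² − 392·5² = 1 ✓
(x_2, y_2) = (99·99 + 392·5·5, 99·5 + 5·99) = (19601, 990)
(x_3, y_3) = (99·19601 + 392·5·990, 99·990 + 5·19601) = (3880899, 196015)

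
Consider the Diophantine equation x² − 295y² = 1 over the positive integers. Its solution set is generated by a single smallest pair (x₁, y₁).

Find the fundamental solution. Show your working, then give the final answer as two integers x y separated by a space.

2024999 117900

d=295: √d = [17; 5,1,2,3,2,6,2,3,2,1,5,34] (ℓ=12, even), read p_11/q_11
k=0  a_k=17  p_k/q_k = 17/1
k=1  a_k=5  p_k/q_k = 86/5
…
k=3  a_k=2  p_k/q_k = 292/17
k=4  a_k=3  p_k/q_k = 979/57
k=5  a_k=2  p_k/q_k = 2250/131
k=6  a_k=6  p_k/q_k = 14479/843
…
k=8  a_k=3  p_k/q_k = 108103/6294
k=9  a_k=2  p_k/q_k = 247414/14405
k=10  a_k=1  p_k/q_k = 355517/20699
k=11  a_k=5  p_k/q_k = 2024999/117900
(x₁, y₁) = (2024999, 117900);  2024999² − 295·117900² = 1 ✓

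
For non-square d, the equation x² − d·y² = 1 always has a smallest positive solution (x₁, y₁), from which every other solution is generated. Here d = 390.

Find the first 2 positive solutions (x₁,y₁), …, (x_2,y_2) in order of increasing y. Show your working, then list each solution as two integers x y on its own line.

√390 = [19; 1,2,1,38, …], period ℓ=4 (even) → k=3
a_0=19:  p_0=19·1+0=19,  q_0=19·0+1=1
a_1=1:  p_1=1·19+1=20,  q_1=1·1+0=1
a_2=2:  p_2=2·20+19=59,  q_2=2·1+1=3
a_3=1:  p_3=1·59+20=79,  q_3=1·3+1=4
→ (79, 4).  Check: 79²=6241, 390·4²=6240, difference 1.
k=2:  x_2 = 79·79+390·4·4 = 12481,  y_2 = 79·4+4·79 = 632

79 4
12481 632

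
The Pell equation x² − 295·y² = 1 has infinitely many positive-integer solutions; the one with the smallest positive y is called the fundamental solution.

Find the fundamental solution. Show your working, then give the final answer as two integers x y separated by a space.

d=295: √d = [17; 5,1,2,3,2,6,2,3,2,1,5,34] (ℓ=12, even), read p_11/q_11
a_0=17:  p_0=17·1+0=17,  q_0=17·0+1=1
a_1=5:  p_1=5·17+1=86,  q_1=5·1+0=5
…
a_3=2:  p_3=2·103+86=292,  q_3=2·6+5=17
a_4=3:  p_4=3·292+103=979,  q_4=3·17+6=57
…
a_7=2:  p_7=2·14479+2250=31208,  q_7=2·843+131=1817
a_8=3:  p_8=3·31208+14479=108103,  q_8=3·1817+843=6294
…
a_10=1:  p_10=1·247414+108103=355517,  q_10=1·14405+6294=20699
a_11=5:  p_11=5·355517+247414=2024999,  q_11=5·20699+14405=117900
(x₁, y₁) = (2024999, 117900);  2024999² − 295·117900² = 1 ✓

2024999 117900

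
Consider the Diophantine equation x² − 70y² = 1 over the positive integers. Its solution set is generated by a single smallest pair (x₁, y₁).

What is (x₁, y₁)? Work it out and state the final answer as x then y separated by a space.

√70 = [8; 2,1,2,1,2,16, …], period ℓ=6 (even) → k=5
a_0=8:  p_0=8·1+0=8,  q_0=8·0+1=1
a_1=2:  p_1=2·8+1=17,  q_1=2·1+0=2
a_2=1:  p_2=1·17+8=25,  q_2=1·2+1=3
a_3=2:  p_3=2·25+17=67,  q_3=2·3+2=8
a_4=1:  p_4=1·67+25=92,  q_4=1·8+3=11
a_5=2:  p_5=2·92+67=251,  q_5=2·11+8=30
→ (251, 30).  Check: 251²=63001, 70·30²=63000, difference 1.

251 30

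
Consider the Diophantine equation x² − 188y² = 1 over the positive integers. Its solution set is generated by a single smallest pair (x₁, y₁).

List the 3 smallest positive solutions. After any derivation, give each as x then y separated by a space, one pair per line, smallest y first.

4607 336
42448897 3095904
391124132351 28525659120

√188 → a₀=13, period (1,2,2,6,2,2,1,26); ℓ=8 even so k=7
a_0=13:  p_0=13·1+0=13,  q_0=13·0+1=1
…
a_4=6:  p_4=6·96+41=617,  q_4=6·7+3=45
…
a_6=2:  p_6=2·1330+617=3277,  q_6=2·97+45=239
a_7=1:  p_7=1·3277+1330=4607,  q_7=1·239+97=336
fundamental: x₁=4607, y₁=336  (since 21224449 − 188·112896 = 1)
(x_2, y_2) = (4607·4607 + 188·336·336, 4607·336 + 336·4607) = (42448897, 3095904)
(x_3, y_3) = (4607·42448897 + 188·336·3095904, 4607·3095904 + 336·42448897) = (391124132351, 28525659120)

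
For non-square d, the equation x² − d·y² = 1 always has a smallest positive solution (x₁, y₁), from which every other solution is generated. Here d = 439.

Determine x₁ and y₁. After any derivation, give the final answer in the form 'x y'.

[20; 1,19,1,40] for √439; ℓ=4 ⇒ convergent index 3
a_0=20:  p_0=20·1+0=20,  q_0=20·0+1=1
…
a_2=19:  p_2=19·21+20=419,  q_2=19·1+1=20
a_3=1:  p_3=1·419+21=440,  q_3=1·20+1=21
fundamental: x₁=440, y₁=21  (since 193600 − 439·441 = 1)

440 21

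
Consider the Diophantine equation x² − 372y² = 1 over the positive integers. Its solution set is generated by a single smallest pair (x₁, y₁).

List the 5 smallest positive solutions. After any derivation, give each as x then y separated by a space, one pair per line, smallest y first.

√372 → a₀=19, period (3,2,12,2,3,38); ℓ=6 even so k=5
a_0=19:  p_0=19·1+0=19,  q_0=19·0+1=1
a_1=3:  p_1=3·19+1=58,  q_1=3·1+0=3
…
a_3=12:  p_3=12·135+58=1678,  q_3=12·7+3=87
a_4=2:  p_4=2·1678+135=3491,  q_4=2·87+7=181
a_5=3:  p_5=3·3491+1678=12151,  q_5=3·181+87=630
(x₁, y₁) = (12151, 630);  12151² − 372·630² = 1 ✓
k=2:  x_2 = 12151·12151+372·630·630 = 295293601,  y_2 = 12151·630+630·12151 = 15310260
k=3:  x_3 = 12151·295293601+372·630·15310260 = 7176225079351,  y_3 = 12151·15310260+630·295293601 = 372069937890
k=4:  x_4 = 12151·7176225079351+372·630·372069937890 = 174396621583094401,  y_4 = 12151·372069937890+630·7176225079351 = 9042043615292520
k=5:  x_5 = 12151·174396621583094401+372·630·9042043615292520 = 4238186690536135053751,  y_5 = 12151·9042043615292520+630·174396621583094401 = 219739743566768883150

12151 630
295293601 15310260
7176225079351 372069937890
174396621583094401 9042043615292520
4238186690536135053751 219739743566768883150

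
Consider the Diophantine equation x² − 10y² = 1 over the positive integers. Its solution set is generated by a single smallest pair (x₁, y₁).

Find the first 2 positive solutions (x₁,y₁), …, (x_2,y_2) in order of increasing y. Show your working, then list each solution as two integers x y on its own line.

19 6
721 228

√10 → a₀=3, period (6); ℓ=1 odd so k=1
step 0: (3, 1)  from 3·(1,0) + (0,1)
step 1: (19, 6)  from 6·(3,1) + (1,0)
fundamental: x₁=19, y₁=6  (since 361 − 10·36 = 1)
n=2: (19,6)∘(19,6) = (19·19+10·6·6, 19·6+6·19) = (721,228)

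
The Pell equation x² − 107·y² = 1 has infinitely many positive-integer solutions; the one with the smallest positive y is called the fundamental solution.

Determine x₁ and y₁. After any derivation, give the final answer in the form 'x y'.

√107 = [10; 2,1,9,1,2,20, …], period ℓ=6 (even) → k=5
i=0: a=10 ⇒ p=10, q=1
…
i=3: a=9 ⇒ p=300, q=29
i=4: a=1 ⇒ p=331, q=32
i=5: a=2 ⇒ p=962, q=93
(x₁, y₁) = (962, 93);  962² − 107·93² = 1 ✓

962 93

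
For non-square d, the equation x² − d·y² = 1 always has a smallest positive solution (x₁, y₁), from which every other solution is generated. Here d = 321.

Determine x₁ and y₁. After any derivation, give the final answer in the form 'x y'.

215 12

d=321: √d = [17; 1,10,1,34] (ℓ=4, even), read p_3/q_3
step 0: (17, 1)  from 17·(1,0) + (0,1)
…
step 2: (197, 11)  from 10·(18,1) + (17,1)
step 3: (215, 12)  from 1·(197,11) + (18,1)
fundamental: x₁=215, y₁=12  (since 46225 − 321·144 = 1)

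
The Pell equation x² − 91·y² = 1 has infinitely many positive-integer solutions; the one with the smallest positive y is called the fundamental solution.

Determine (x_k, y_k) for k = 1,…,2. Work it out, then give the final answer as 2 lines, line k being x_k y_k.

1574 165
4954951 519420

[9; 1,1,5,1,5,1,1,18] for √91; ℓ=8 ⇒ convergent index 7
k=0  a_k=9  p_k/q_k = 9/1
k=1  a_k=1  p_k/q_k = 10/1
…
k=3  a_k=5  p_k/q_k = 105/11
…
k=6  a_k=1  p_k/q_k = 849/89
k=7  a_k=1  p_k/q_k = 1574/165
(x₁, y₁) = (1574, 165);  1574² − 91·165² = 1 ✓
(x_2, y_2) = (1574·1574 + 91·165·165, 1574·165 + 165·1574) = (4954951, 519420)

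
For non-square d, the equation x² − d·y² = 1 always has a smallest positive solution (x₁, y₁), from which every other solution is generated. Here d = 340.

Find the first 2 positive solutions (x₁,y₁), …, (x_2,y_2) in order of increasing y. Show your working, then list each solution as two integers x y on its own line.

285769 15498
163327842721 8857695924

√340 = [18; 2,3,1,1,1,…,3,2,36, …], period ℓ=14 (even) → k=13
k=0  a_k=18  p_k/q_k = 18/1
…
k=2  a_k=3  p_k/q_k = 129/7
…
k=4  a_k=1  p_k/q_k = 295/16
…
k=6  a_k=1  p_k/q_k = 756/41
k=7  a_k=8  p_k/q_k = 6509/353
k=8  a_k=1  p_k/q_k = 7265/394
…
k=10  a_k=1  p_k/q_k = 21039/1141
k=11  a_k=1  p_k/q_k = 34813/1888
k=12  a_k=3  p_k/q_k = 125478/6805
k=13  a_k=2  p_k/q_k = 285769/15498
→ (285769, 15498).  Check: 285769²=81663921361, 340·15498²=81663921360, difference 1.
(x_2, y_2) = (285769·285769 + 340·15498·15498, 285769·15498 + 15498·285769) = (163327842721, 8857695924)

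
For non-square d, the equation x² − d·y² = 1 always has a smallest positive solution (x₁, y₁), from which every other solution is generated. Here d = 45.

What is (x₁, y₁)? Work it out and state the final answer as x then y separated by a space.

161 24

√45 = [6; 1,2,2,2,1,12, …], period ℓ=6 (even) → k=5
a_0=6:  p_0=6·1+0=6,  q_0=6·0+1=1
a_1=1:  p_1=1·6+1=7,  q_1=1·1+0=1
a_2=2:  p_2=2·7+6=20,  q_2=2·1+1=3
a_3=2:  p_3=2·20+7=47,  q_3=2·3+1=7
a_4=2:  p_4=2·47+20=114,  q_4=2·7+3=17
a_5=1:  p_5=1·114+47=161,  q_5=1·17+7=24
fundamental: x₁=161, y₁=24  (since 25921 − 45·576 = 1)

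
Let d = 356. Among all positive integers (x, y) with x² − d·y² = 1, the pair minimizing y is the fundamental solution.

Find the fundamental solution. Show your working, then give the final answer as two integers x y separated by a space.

500001 26500

√356 = [18; 1,6,1,1,2,…,6,1,36, …], period ℓ=14 (even) → k=13
k=0  a_k=18  p_k/q_k = 18/1
…
k=4  a_k=1  p_k/q_k = 283/15
k=5  a_k=2  p_k/q_k = 717/38
…
k=9  a_k=2  p_k/q_k = 28151/1492
k=10  a_k=1  p_k/q_k = 37868/2007
k=11  a_k=1  p_k/q_k = 66019/3499
k=12  a_k=6  p_k/q_k = 433982/23001
k=13  a_k=1  p_k/q_k = 500001/26500
fundamental: x₁=500001, y₁=26500  (since 250001000001 − 356·702250000 = 1)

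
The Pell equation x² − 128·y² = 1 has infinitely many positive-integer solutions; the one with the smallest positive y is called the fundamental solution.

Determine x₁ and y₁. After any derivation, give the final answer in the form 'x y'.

√128 = [11; 3,5,3,22, …], period ℓ=4 (even) → k=3
k=0  a_k=11  p_k/q_k = 11/1
…
k=2  a_k=5  p_k/q_k = 181/16
k=3  a_k=3  p_k/q_k = 577/51
(x₁, y₁) = (577, 51);  577² − 128·51² = 1 ✓

577 51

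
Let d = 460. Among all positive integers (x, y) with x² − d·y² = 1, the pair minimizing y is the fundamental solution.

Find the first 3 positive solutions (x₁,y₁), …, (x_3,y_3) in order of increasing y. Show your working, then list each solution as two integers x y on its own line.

2535751 118230
12860066268001 599603681460
65219851798297071751 3040891269731634690

[21; 2,4,3,1,2,10,2,1,3,4,2,42] for √460; ℓ=12 ⇒ convergent index 11
step 0: (21, 1)  from 21·(1,0) + (0,1)
…
step 2: (193, 9)  from 4·(43,2) + (21,1)
…
step 5: (2252, 105)  from 2·(815,38) + (622,29)
…
step 7: (48922, 2281)  from 2·(23335,1088) + (2252,105)
…
step 10: (1135029, 52921)  from 4·(265693,12388) + (72257,3369)
step 11: (2535751, 118230)  from 2·(1135029,52921) + (265693,12388)
fundamental: x₁=2535751, y₁=118230  (since 6430033134001 − 460·13978332900 = 1)
(2535751+118230√460)^2 = 12860066268001 + 599603681460√460
(2535751+118230√460)^3 = 65219851798297071751 + 3040891269731634690√460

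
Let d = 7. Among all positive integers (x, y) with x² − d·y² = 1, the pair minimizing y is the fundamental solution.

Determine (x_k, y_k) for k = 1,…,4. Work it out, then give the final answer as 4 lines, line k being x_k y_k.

8 3
127 48
2024 765
32257 12192

√7 = [2; 1,1,1,4, …], period ℓ=4 (even) → k=3
k=0  a_k=2  p_k/q_k = 2/1
k=1  a_k=1  p_k/q_k = 3/1
k=2  a_k=1  p_k/q_k = 5/2
k=3  a_k=1  p_k/q_k = 8/3
→ (8, 3).  Check: 8²=64, 7·3²=63, difference 1.
n=2: (8,3)∘(8,3) = (8·8+7·3·3, 8·3+3·8) = (127,48)
n=3: (127,48)∘(8,3) = (8·127+7·3·48, 8·48+3·127) = (2024,765)
n=4: (2024,765)∘(8,3) = (8·2024+7·3·765, 8·765+3·2024) = (32257,12192)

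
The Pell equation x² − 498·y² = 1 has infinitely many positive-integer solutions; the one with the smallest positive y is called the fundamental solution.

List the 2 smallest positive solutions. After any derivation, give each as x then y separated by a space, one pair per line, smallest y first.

[22; 3,6,22,6,3,44] for √498; ℓ=6 ⇒ convergent index 5
a_0=22:  p_0=22·1+0=22,  q_0=22·0+1=1
a_1=3:  p_1=3·22+1=67,  q_1=3·1+0=3
…
a_4=6:  p_4=6·9395+424=56794,  q_4=6·421+19=2545
a_5=3:  p_5=3·56794+9395=179777,  q_5=3·2545+421=8056
(x₁, y₁) = (179777, 8056);  179777² − 498·8056² = 1 ✓
n=2: (179777,8056)∘(179777,8056) = (179777·179777+498·8056·8056, 179777·8056+8056·179777) = (64639539457,2896567024)

179777 8056
64639539457 2896567024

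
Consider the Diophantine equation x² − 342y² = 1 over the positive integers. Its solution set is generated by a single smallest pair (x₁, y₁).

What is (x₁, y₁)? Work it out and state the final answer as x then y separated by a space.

37 2

√342 → a₀=18, period (2,36); ℓ=2 even so k=1
a_0=18:  p_0=18·1+0=18,  q_0=18·0+1=1
a_1=2:  p_1=2·18+1=37,  q_1=2·1+0=2
fundamental: x₁=37, y₁=2  (since 1369 − 342·4 = 1)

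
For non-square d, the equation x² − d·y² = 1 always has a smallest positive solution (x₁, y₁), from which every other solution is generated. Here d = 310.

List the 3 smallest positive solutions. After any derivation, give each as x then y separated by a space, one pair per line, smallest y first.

[17; 1,1,1,1,5,…,1,1,34] for √310; ℓ=16 ⇒ convergent index 15
step 0: (17, 1)  from 17·(1,0) + (0,1)
step 1: (18, 1)  from 1·(17,1) + (1,0)
step 2: (35, 2)  from 1·(18,1) + (17,1)
step 3: (53, 3)  from 1·(35,2) + (18,1)
step 4: (88, 5)  from 1·(53,3) + (35,2)
…
step 6: (1567, 89)  from 3·(493,28) + (88,5)
…
step 8: (5687, 323)  from 2·(2060,117) + (1567,89)
step 9: (7747, 440)  from 1·(5687,323) + (2060,117)
step 10: (28928, 1643)  from 3·(7747,440) + (5687,323)
step 11: (152387, 8655)  from 5·(28928,1643) + (7747,440)
…
step 13: (333702, 18953)  from 1·(181315,10298) + (152387,8655)
step 14: (515017, 29251)  from 1·(333702,18953) + (181315,10298)
step 15: (848719, 48204)  from 1·(515017,29251) + (333702,18953)
fundamental: x₁=848719, y₁=48204  (since 720323940961 − 310·2323625616 = 1)
(848719+48204√310)^2 = 1440647881921 + 81823301352√310
(848719+48204√310)^3 = 2445410459391369679 + 138889981000287972√310

848719 48204
1440647881921 81823301352
2445410459391369679 138889981000287972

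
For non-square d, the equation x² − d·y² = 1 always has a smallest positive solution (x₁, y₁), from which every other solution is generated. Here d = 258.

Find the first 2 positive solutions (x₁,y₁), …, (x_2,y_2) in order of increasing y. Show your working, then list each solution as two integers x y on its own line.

√258 = [16; 16,32, …], period ℓ=2 (even) → k=1
a_0=16:  p_0=16·1+0=16,  q_0=16·0+1=1
a_1=16:  p_1=16·16+1=257,  q_1=16·1+0=16
(x₁, y₁) = (257, 16);  257² − 258·16² = 1 ✓
k=2:  x_2 = 257·257+258·16·16 = 132097,  y_2 = 257·16+16·257 = 8224

257 16
132097 8224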